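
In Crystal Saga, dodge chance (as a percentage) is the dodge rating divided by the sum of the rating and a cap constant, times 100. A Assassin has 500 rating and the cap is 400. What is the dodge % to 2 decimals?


dodge% = 500 / (500 + 400) * 100
= 500 / 900 * 100
= 0.555556 * 100
= 55.56%

55.56%


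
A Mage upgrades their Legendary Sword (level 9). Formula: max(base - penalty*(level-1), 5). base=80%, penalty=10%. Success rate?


raw_rate = 80 - 10 * (9 - 1)
= 80 - 10 * 8
= 80 - 80
= 0
Apply floor: max(0, 5) = 5%

5%


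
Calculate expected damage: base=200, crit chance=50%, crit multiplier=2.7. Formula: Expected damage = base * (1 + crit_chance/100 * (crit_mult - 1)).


E[dmg] = base * (1 + crit_chance * (crit_mult - 1))
cc as decimal = 50/100 = 0.5
cm - 1 = 2.7 - 1 = 1.7
Bonus factor = 0.5 * 1.7 = 0.85
Total multiplier = 1 + 0.85 = 1.85
Expected damage = 200 * 1.85 = 370.00

370.00 damage


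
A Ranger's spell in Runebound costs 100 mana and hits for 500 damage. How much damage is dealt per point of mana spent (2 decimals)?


Efficiency = damage / mana
= 500 / 100
= 5.00

5.00 dmg/mana


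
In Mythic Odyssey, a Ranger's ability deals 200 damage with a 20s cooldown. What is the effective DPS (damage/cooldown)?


DPS = damage / cooldown
= 200 / 20
= 10.00

10.00 DPS


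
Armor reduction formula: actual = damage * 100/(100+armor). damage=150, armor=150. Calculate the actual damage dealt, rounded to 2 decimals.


actual = 150 * 100 / (100 + 150)
= 150 * 100 / 250
= 15000 / 250
= 60.00

60.00 damage


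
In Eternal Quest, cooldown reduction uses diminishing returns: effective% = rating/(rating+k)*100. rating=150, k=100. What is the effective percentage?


effective% = rating / (rating + k) * 100
= 150 / (150 + 100) * 100
= 150 / 250 * 100
= 0.6 * 100
= 60.00%

60.00%


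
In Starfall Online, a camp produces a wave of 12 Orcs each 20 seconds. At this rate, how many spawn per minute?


Spawns per minute = count * (60 / interval)
= 12 * (60 / 20)
= 12 * 3.0
= 36.0

36.0 per minute


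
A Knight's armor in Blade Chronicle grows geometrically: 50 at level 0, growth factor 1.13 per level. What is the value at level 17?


value = base * growth^level
= 50 * 1.13^17
= 50 * 7.986078
= 399.30

399.30 armor


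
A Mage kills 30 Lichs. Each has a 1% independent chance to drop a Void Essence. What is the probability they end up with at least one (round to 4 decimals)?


P(at least one) = 1 - P(none) = 1 - (1-p)^n
p = 1/100 = 0.01
1 - p = 0.99
(1 - p)^30 = 0.99^30 = 0.739700
P(at least one) = 1 - 0.739700 = 0.2603

0.2603


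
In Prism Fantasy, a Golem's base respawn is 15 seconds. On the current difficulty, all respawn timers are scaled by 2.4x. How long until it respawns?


Respawn time = base * multiplier
= 15 * 2.4
= 36.0 seconds

36.0 seconds


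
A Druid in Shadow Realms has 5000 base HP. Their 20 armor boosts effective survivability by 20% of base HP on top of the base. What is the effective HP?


EHP = 5000 * (1 + 20/100)
= 5000 * (1 + 0.2)
= 5000 * 1.2
= 6000.0

6000.0 EHP


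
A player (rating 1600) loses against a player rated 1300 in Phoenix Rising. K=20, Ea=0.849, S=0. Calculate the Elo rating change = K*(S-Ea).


Elo update: delta = K * (S - Ea), where S = 0 (loses)
S - Ea = 0 - 0.849 = -0.849
Rating change = 20 * -0.849
= -16.98

-16.98 rating points


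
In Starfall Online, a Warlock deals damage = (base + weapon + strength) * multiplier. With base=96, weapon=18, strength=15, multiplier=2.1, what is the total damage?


Sum base + weapon + str = 96 + 18 + 15 = 129
Multiply by 2.1:
129 * 2.1 = 270.9

270.9 damage


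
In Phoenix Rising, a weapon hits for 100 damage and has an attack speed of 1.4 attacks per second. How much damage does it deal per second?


DPS = damage * attack_speed
= 100 * 1.4
= 140.0

140.0 DPS


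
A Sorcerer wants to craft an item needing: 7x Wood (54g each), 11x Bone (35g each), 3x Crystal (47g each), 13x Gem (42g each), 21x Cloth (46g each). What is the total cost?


Cost breakdown:
  Wood: 7 * 54 = 378
  Bone: 11 * 35 = 385
  Crystal: 3 * 47 = 141
  Gem: 13 * 42 = 546
  Cloth: 21 * 46 = 966
Total = 378 + 385 + 141 + 546 + 966 = 2416

2416 gold


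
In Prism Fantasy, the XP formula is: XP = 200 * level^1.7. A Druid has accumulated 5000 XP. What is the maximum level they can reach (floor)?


XP = 200 * level^1.7, so level = (XP / 200)^(1/1.7)
= (5000 / 200)^(1/1.7)
= 25.0^0.5882
= 6.6423
Floor: level = 6

level 6


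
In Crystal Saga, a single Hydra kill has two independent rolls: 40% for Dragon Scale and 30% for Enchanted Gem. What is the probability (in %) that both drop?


For independent events, P(both) = P(A) * P(B)
= 40% * 30%
= 1200 / 100 %
= 12.0%

12.0%


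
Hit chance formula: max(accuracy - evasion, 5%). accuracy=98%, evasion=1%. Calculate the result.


accuracy - evasion = 98 - 1 = 97
Apply floor: max(97, 5) = 97
Hit chance = 97%

97%


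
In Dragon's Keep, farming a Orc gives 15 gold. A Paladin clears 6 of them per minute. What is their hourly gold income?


Gold per minute = 15 * 6 = 90
Gold per hour = 90 * 60 = 5400

5400 gold/hour


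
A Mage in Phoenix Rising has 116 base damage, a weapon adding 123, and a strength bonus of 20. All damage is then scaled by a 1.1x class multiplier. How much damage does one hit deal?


Sum base + weapon + str = 116 + 123 + 20 = 259
Multiply by 1.1:
259 * 1.1 = 284.9

284.9 damage


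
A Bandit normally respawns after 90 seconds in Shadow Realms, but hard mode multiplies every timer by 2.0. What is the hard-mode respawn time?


Respawn time = base * multiplier
= 90 * 2.0
= 180.0 seconds

180.0 seconds


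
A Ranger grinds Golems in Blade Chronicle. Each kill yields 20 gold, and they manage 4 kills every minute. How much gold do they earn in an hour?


Gold per minute = 20 * 4 = 80
Gold per hour = 80 * 60 = 4800

4800 gold/hour


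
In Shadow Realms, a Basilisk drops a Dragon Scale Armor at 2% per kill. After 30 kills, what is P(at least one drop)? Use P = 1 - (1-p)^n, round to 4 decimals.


P(at least one) = 1 - P(none) = 1 - (1-p)^n
p = 2/100 = 0.02
1 - p = 0.98
(1 - p)^30 = 0.98^30 = 0.545484
P(at least one) = 1 - 0.545484 = 0.4545

0.4545


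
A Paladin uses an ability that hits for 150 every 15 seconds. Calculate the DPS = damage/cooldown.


DPS = damage / cooldown
= 150 / 15
= 10.00

10.00 DPS


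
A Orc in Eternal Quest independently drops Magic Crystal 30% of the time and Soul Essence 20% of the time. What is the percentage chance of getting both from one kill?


For independent events, P(both) = P(A) * P(B)
= 30% * 20%
= 600 / 100 %
= 6.0%

6.0%


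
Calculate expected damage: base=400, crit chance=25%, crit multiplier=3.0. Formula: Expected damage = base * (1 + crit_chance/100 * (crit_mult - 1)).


E[dmg] = base * (1 + crit_chance * (crit_mult - 1))
cc as decimal = 25/100 = 0.25
cm - 1 = 3.0 - 1 = 2.0
Bonus factor = 0.25 * 2.0 = 0.5
Total multiplier = 1 + 0.5 = 1.5
Expected damage = 400 * 1.5 = 600.00

600.00 damage


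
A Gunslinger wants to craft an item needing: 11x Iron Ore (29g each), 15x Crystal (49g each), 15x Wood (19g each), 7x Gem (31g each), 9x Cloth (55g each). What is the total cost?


Cost breakdown:
  Iron Ore: 11 * 29 = 319
  Crystal: 15 * 49 = 735
  Wood: 15 * 19 = 285
  Gem: 7 * 31 = 217
  Cloth: 9 * 55 = 495
Total = 319 + 735 + 285 + 217 + 495 = 2051

2051 gold


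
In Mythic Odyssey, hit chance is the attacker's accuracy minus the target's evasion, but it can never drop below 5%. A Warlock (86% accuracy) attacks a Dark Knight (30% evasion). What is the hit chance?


accuracy - evasion = 86 - 30 = 56
Apply floor: max(56, 5) = 56
Hit chance = 56%

56%


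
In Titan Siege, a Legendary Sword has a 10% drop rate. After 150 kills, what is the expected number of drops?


Expected drops = kills * (drop_rate / 100)
= 150 * (10 / 100)
= 150 * 0.1
= 15.0

15.0 drops


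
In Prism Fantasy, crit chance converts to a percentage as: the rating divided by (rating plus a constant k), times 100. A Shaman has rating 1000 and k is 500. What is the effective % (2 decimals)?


effective% = rating / (rating + k) * 100
= 1000 / (1000 + 500) * 100
= 1000 / 1500 * 100
= 0.666667 * 100
= 66.67%

66.67%


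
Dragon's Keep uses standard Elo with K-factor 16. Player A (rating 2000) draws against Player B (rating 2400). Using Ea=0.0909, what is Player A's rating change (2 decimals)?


Elo update: delta = K * (S - Ea), where S = 0.5 (draws)
S - Ea = 0.5 - 0.0909 = 0.4091
Rating change = 16 * 0.4091
= 6.55

6.55 rating points


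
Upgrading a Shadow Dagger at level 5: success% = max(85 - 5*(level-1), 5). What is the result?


raw_rate = 85 - 5 * (5 - 1)
= 85 - 5 * 4
= 85 - 20
= 65
Apply floor: max(65, 5) = 65%

65%


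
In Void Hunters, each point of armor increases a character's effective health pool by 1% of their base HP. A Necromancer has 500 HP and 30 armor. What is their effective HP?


EHP = 500 * (1 + 30/100)
= 500 * (1 + 0.3)
= 500 * 1.3
= 650.0

650.0 EHP


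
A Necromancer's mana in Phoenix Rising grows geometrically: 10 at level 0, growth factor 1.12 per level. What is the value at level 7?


value = base * growth^level
= 10 * 1.12^7
= 10 * 2.210681
= 22.11

22.11 mana


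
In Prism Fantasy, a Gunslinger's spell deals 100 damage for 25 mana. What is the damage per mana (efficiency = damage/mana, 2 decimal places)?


Efficiency = damage / mana
= 100 / 25
= 4.00

4.00 dmg/mana


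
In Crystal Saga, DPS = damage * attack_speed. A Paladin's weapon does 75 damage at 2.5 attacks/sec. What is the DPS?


DPS = damage * attack_speed
= 75 * 2.5
= 187.5

187.5 DPS


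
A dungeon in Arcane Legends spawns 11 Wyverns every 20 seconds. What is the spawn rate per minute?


Spawns per minute = count * (60 / interval)
= 11 * (60 / 20)
= 11 * 3.0
= 33.0

33.0 per minute


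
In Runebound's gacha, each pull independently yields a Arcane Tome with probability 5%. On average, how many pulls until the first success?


Expected pulls for a geometric distribution = 1/p = 100 / rate%
= 100 / 5
= 20.0

20.0 pulls


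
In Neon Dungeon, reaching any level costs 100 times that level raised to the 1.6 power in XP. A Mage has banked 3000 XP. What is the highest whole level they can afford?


XP = 100 * level^1.6, so level = (XP / 100)^(1/1.6)
= (3000 / 100)^(1/1.6)
= 30.0^0.625
= 8.3792
Floor: level = 8

level 8


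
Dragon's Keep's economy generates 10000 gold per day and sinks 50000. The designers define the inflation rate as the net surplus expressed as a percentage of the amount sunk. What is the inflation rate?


Net gold = 10000 - 50000 = -40000
Inflation rate = net / sunk * 100 = -40000 / 50000 * 100
= -0.8 * 100
= -80.00%

-80.00%


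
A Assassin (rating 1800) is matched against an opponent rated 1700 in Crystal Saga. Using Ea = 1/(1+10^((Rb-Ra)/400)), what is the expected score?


Elo expected score: Ea = 1/(1 + 10^((Rb-Ra)/400))
Rb - Ra = 1700 - 1800 = -100
(Rb-Ra)/400 = -100/400 = -0.25
10^-0.25 = 0.562341
Ea = 1/(1 + 0.562341) = 1/1.562341 = 0.6401

0.6401


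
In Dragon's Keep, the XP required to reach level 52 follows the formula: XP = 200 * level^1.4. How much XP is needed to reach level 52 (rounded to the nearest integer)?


XP = 200 * level^1.4
Substitute level = 52:
XP = 200 * 52^1.4
= 200 * 252.5833
= 50517

50517 XP


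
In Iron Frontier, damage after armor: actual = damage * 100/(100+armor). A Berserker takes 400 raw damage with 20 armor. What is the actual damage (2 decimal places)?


actual = 400 * 100 / (100 + 20)
= 400 * 100 / 120
= 40000 / 120
= 333.33

333.33 damage


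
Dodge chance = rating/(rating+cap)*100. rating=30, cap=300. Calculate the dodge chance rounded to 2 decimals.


dodge% = 30 / (30 + 300) * 100
= 30 / 330 * 100
= 0.090909 * 100
= 9.09%

9.09%


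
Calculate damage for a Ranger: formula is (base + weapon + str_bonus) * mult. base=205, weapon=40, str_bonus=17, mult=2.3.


Sum base + weapon + str = 205 + 40 + 17 = 262
Multiply by 2.3:
262 * 2.3 = 602.6

602.6 damage


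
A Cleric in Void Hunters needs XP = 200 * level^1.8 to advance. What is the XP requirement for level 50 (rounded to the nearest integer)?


XP = 200 * level^1.8
Substitute level = 50:
XP = 200 * 50^1.8
= 200 * 1143.2626
= 228653

228653 XP


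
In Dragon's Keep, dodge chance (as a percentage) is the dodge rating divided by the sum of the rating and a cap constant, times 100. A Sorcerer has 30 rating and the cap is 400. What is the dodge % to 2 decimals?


dodge% = 30 / (30 + 400) * 100
= 30 / 430 * 100
= 0.069767 * 100
= 6.98%

6.98%


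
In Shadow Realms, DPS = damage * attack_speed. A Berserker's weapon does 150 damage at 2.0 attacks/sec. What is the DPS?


DPS = damage * attack_speed
= 150 * 2.0
= 300.0

300.0 DPS


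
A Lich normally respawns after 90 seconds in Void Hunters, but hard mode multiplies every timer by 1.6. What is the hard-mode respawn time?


Respawn time = base * multiplier
= 90 * 1.6
= 144.0 seconds

144.0 seconds


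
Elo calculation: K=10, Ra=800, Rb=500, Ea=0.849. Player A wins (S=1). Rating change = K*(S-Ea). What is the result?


Elo update: delta = K * (S - Ea), where S = 1 (wins)
S - Ea = 1 - 0.849 = 0.151
Rating change = 10 * 0.151
= 1.51

1.51 rating points


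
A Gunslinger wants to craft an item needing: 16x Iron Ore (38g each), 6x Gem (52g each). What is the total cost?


Cost breakdown:
  Iron Ore: 16 * 38 = 608
  Gem: 6 * 52 = 312
Total = 608 + 312 = 920

920 gold


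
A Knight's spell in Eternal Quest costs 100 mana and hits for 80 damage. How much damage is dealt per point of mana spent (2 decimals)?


Efficiency = damage / mana
= 80 / 100
= 0.80

0.80 dmg/mana


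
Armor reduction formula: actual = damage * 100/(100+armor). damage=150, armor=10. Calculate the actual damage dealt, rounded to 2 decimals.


actual = 150 * 100 / (100 + 10)
= 150 * 100 / 110
= 15000 / 110
= 136.36

136.36 damage


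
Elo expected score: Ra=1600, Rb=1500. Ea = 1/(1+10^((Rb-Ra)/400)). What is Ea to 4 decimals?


Elo expected score: Ea = 1/(1 + 10^((Rb-Ra)/400))
Rb - Ra = 1500 - 1600 = -100
(Rb-Ra)/400 = -100/400 = -0.25
10^-0.25 = 0.562341
Ea = 1/(1 + 0.562341) = 1/1.562341 = 0.6401

0.6401


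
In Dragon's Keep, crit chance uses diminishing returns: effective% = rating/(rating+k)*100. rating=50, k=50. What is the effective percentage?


effective% = rating / (rating + k) * 100
= 50 / (50 + 50) * 100
= 50 / 100 * 100
= 0.5 * 100
= 50.00%

50.00%


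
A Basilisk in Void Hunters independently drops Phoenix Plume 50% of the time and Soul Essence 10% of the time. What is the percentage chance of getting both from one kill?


For independent events, P(both) = P(A) * P(B)
= 50% * 10%
= 500 / 100 %
= 5.0%

5.0%


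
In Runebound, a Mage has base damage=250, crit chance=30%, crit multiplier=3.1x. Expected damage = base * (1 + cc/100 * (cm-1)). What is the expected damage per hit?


E[dmg] = base * (1 + crit_chance * (crit_mult - 1))
cc as decimal = 30/100 = 0.3
cm - 1 = 3.1 - 1 = 2.1
Bonus factor = 0.3 * 2.1 = 0.63
Total multiplier = 1 + 0.63 = 1.63
Expected damage = 250 * 1.63 = 407.50

407.50 damage


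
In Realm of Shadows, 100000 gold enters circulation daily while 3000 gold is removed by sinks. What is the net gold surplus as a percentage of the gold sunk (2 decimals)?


Net gold = 100000 - 3000 = 97000
Inflation rate = net / sunk * 100 = 97000 / 3000 * 100
= 32.333333 * 100
= 3233.33%

3233.33%


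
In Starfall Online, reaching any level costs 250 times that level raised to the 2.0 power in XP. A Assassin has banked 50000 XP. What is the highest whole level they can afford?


XP = 250 * level^2.0, so level = (XP / 250)^(1/2.0)
= (50000 / 250)^(1/2.0)
= 200.0^0.5
= 14.1421
Floor: level = 14

level 14


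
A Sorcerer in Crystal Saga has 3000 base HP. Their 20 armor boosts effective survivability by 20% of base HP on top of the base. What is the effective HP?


EHP = 3000 * (1 + 20/100)
= 3000 * (1 + 0.2)
= 3000 * 1.2
= 3600.0

3600.0 EHP


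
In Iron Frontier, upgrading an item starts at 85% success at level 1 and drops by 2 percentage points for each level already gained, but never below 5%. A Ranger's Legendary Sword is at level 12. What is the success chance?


raw_rate = 85 - 2 * (12 - 1)
= 85 - 2 * 11
= 85 - 22
= 63
Apply floor: max(63, 5) = 63%

63%


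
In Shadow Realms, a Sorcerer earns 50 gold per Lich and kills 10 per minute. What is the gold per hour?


Gold per minute = 50 * 10 = 500
Gold per hour = 500 * 60 = 30000

30000 gold/hour


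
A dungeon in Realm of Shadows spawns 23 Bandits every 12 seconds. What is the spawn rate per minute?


Spawns per minute = count * (60 / interval)
= 23 * (60 / 12)
= 23 * 5.0
= 115.0

115.0 per minute


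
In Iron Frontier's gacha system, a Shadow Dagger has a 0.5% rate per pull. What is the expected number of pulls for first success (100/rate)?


Expected pulls for a geometric distribution = 1/p = 100 / rate%
= 100 / 0.5
= 200.0

200.0 pulls


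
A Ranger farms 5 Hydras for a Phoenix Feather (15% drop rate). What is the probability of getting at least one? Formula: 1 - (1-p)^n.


P(at least one) = 1 - P(none) = 1 - (1-p)^n
p = 15/100 = 0.15
1 - p = 0.85
(1 - p)^5 = 0.85^5 = 0.443705
P(at least one) = 1 - 0.443705 = 0.5563

0.5563


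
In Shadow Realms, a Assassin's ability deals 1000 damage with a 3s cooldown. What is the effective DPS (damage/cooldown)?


DPS = damage / cooldown
= 1000 / 3
= 333.33

333.33 DPS


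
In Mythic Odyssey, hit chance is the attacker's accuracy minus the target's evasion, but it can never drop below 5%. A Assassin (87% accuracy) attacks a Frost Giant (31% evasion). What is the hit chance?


accuracy - evasion = 87 - 31 = 56
Apply floor: max(56, 5) = 56
Hit chance = 56%

56%


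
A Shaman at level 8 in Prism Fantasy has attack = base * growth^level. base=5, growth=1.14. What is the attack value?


value = base * growth^level
= 5 * 1.14^8
= 5 * 2.852586
= 14.26

14.26 attack


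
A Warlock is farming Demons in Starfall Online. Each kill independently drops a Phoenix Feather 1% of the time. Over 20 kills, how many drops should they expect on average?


Expected drops = kills * (drop_rate / 100)
= 20 * (1 / 100)
= 20 * 0.01
= 0.2

0.2 drops


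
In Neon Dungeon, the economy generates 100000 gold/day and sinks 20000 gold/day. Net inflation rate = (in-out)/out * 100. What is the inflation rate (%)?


Net gold = 100000 - 20000 = 80000
Inflation rate = net / sunk * 100 = 80000 / 20000 * 100
= 4.0 * 100
= 400.00%

400.00%


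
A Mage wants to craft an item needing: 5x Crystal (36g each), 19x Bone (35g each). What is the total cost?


Cost breakdown:
  Crystal: 5 * 36 = 180
  Bone: 19 * 35 = 665
Total = 180 + 665 = 845

845 gold


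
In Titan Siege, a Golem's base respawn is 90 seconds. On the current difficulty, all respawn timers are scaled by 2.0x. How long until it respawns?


Respawn time = base * multiplier
= 90 * 2.0
= 180.0 seconds

180.0 seconds


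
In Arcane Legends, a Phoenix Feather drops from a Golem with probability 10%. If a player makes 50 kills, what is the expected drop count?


Expected drops = kills * (drop_rate / 100)
= 50 * (10 / 100)
= 50 * 0.1
= 5.0

5.0 drops


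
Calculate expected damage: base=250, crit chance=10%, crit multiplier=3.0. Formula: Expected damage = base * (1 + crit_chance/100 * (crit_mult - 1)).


E[dmg] = base * (1 + crit_chance * (crit_mult - 1))
cc as decimal = 10/100 = 0.1
cm - 1 = 3.0 - 1 = 2.0
Bonus factor = 0.1 * 2.0 = 0.2
Total multiplier = 1 + 0.2 = 1.2
Expected damage = 250 * 1.2 = 300.00

300.00 damage


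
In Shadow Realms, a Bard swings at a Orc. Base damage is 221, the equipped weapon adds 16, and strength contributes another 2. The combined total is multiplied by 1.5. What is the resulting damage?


Sum base + weapon + str = 221 + 16 + 2 = 239
Multiply by 1.5:
239 * 1.5 = 358.5

358.5 damage


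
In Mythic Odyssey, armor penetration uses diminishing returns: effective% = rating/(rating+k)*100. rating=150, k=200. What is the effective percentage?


effective% = rating / (rating + k) * 100
= 150 / (150 + 200) * 100
= 150 / 350 * 100
= 0.428571 * 100
= 42.86%

42.86%


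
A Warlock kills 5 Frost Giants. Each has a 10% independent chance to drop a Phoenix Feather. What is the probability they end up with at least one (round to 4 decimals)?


P(at least one) = 1 - P(none) = 1 - (1-p)^n
p = 10/100 = 0.1
1 - p = 0.9
(1 - p)^5 = 0.9^5 = 0.590490
P(at least one) = 1 - 0.590490 = 0.4095

0.4095


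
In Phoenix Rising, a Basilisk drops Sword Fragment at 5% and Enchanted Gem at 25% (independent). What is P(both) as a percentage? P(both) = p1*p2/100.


For independent events, P(both) = P(A) * P(B)
= 5% * 25%
= 125 / 100 %
= 1.25%

1.25%


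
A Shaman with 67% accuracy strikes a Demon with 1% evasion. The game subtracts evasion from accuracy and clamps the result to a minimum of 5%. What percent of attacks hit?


accuracy - evasion = 67 - 1 = 66
Apply floor: max(66, 5) = 66
Hit chance = 66%

66%


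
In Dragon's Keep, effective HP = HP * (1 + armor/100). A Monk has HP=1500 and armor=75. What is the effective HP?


EHP = 1500 * (1 + 75/100)
= 1500 * (1 + 0.75)
= 1500 * 1.75
= 2625.0

2625.0 EHP


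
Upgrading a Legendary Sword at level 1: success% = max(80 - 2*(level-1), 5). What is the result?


raw_rate = 80 - 2 * (1 - 1)
= 80 - 2 * 0
= 80 - 0
= 80
Apply floor: max(80, 5) = 80%

80%


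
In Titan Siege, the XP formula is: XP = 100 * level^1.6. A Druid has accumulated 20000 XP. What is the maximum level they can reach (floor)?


XP = 100 * level^1.6, so level = (XP / 100)^(1/1.6)
= (20000 / 100)^(1/1.6)
= 200.0^0.625
= 27.4248
Floor: level = 27

level 27


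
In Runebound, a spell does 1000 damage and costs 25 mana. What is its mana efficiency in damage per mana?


Efficiency = damage / mana
= 1000 / 25
= 40.00

40.00 dmg/mana


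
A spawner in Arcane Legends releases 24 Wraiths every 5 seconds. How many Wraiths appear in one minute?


Spawns per minute = count * (60 / interval)
= 24 * (60 / 5)
= 24 * 12.0
= 288.0

288.0 per minute


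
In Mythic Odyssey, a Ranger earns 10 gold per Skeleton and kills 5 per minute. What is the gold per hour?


Gold per minute = 10 * 5 = 50
Gold per hour = 50 * 60 = 3000

3000 gold/hour


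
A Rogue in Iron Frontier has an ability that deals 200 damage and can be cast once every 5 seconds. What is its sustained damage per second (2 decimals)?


DPS = damage / cooldown
= 200 / 5
= 40.00

40.00 DPS


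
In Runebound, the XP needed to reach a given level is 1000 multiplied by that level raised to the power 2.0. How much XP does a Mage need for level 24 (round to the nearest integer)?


XP = 1000 * level^2.0
Substitute level = 24:
XP = 1000 * 24^2.0
= 1000 * 576.0
= 576000

576000 XP


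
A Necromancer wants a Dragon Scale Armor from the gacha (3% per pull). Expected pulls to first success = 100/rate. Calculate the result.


Expected pulls for a geometric distribution = 1/p = 100 / rate%
= 100 / 3
= 33.33

33.33 pulls


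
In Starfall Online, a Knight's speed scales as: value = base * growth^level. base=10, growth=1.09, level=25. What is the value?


value = base * growth^level
= 10 * 1.09^25
= 10 * 8.623081
= 86.23

86.23 speed


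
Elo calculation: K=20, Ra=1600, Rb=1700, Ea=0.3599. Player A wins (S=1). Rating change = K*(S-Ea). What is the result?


Elo update: delta = K * (S - Ea), where S = 1 (wins)
S - Ea = 1 - 0.3599 = 0.6401
Rating change = 20 * 0.6401
= 12.80

12.80 rating points


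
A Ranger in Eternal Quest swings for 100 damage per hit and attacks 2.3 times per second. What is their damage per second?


DPS = damage * attack_speed
= 100 * 2.3
= 230.0

230.0 DPS


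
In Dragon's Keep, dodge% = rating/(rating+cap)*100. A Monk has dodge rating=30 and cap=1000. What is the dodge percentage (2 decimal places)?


dodge% = 30 / (30 + 1000) * 100
= 30 / 1030 * 100
= 0.029126 * 100
= 2.91%

2.91%


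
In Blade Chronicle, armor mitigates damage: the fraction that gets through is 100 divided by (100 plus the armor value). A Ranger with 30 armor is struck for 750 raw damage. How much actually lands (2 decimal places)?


actual = 750 * 100 / (100 + 30)
= 750 * 100 / 130
= 75000 / 130
= 576.92

576.92 damage


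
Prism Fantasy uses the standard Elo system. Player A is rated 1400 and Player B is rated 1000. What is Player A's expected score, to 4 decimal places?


Elo expected score: Ea = 1/(1 + 10^((Rb-Ra)/400))
Rb - Ra = 1000 - 1400 = -400
(Rb-Ra)/400 = -400/400 = -1.0
10^-1.0 = 0.1
Ea = 1/(1 + 0.1) = 1/1.1 = 0.9091

0.9091


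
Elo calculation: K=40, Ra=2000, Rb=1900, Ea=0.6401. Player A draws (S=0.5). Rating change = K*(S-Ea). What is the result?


Elo update: delta = K * (S - Ea), where S = 0.5 (draws)
S - Ea = 0.5 - 0.6401 = -0.1401
Rating change = 40 * -0.1401
= -5.60

-5.60 rating points


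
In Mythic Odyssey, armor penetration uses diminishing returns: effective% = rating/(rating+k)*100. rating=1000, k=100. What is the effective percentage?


effective% = rating / (rating + k) * 100
= 1000 / (1000 + 100) * 100
= 1000 / 1100 * 100
= 0.909091 * 100
= 90.91%

90.91%


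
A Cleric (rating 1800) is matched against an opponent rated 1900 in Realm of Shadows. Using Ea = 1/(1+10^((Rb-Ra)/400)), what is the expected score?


Elo expected score: Ea = 1/(1 + 10^((Rb-Ra)/400))
Rb - Ra = 1900 - 1800 = 100
(Rb-Ra)/400 = 100/400 = 0.25
10^0.25 = 1.778279
Ea = 1/(1 + 1.778279) = 1/2.778279 = 0.3599

0.3599


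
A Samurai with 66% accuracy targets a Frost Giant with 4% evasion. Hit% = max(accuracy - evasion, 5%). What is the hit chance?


accuracy - evasion = 66 - 4 = 62
Apply floor: max(62, 5) = 62
Hit chance = 62%

62%


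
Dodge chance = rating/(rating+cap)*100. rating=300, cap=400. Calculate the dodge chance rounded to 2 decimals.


dodge% = 300 / (300 + 400) * 100
= 300 / 700 * 100
= 0.428571 * 100
= 42.86%

42.86%


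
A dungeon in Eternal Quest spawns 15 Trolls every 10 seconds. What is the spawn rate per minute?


Spawns per minute = count * (60 / interval)
= 15 * (60 / 10)
= 15 * 6.0
= 90.0

90.0 per minute


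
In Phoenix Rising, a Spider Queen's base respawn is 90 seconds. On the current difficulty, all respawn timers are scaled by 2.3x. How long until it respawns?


Respawn time = base * multiplier
= 90 * 2.3
= 207.0 seconds

207.0 seconds


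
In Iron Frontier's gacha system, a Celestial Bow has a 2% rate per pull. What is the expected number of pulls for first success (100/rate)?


Expected pulls for a geometric distribution = 1/p = 100 / rate%
= 100 / 2
= 50.0

50.0 pulls


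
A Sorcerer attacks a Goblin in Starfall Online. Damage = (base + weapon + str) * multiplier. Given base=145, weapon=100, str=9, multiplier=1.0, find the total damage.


Sum base + weapon + str = 145 + 100 + 9 = 254
Multiply by 1.0:
254 * 1.0 = 254.0

254.0 damage


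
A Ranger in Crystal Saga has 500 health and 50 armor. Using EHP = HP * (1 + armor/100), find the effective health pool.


EHP = 500 * (1 + 50/100)
= 500 * (1 + 0.5)
= 500 * 1.5
= 750.0

750.0 EHP


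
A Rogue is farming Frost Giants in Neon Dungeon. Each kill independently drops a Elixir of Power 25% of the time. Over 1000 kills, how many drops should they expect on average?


Expected drops = kills * (drop_rate / 100)
= 1000 * (25 / 100)
= 1000 * 0.25
= 250.0

250.0 drops


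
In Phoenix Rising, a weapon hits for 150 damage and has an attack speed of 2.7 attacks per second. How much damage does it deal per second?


DPS = damage * attack_speed
= 150 * 2.7
= 405.0

405.0 DPS


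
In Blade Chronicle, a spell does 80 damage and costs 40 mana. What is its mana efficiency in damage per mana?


Efficiency = damage / mana
= 80 / 40
= 2.00

2.00 dmg/mana


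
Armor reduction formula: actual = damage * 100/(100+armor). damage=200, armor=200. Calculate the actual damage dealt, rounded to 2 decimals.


actual = 200 * 100 / (100 + 200)
= 200 * 100 / 300
= 20000 / 300
= 66.67

66.67 damage


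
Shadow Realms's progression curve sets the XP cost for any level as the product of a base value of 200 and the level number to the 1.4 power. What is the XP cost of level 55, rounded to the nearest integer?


XP = 200 * level^1.4
Substitute level = 55:
XP = 200 * 55^1.4
= 200 * 273.217
= 54643

54643 XP


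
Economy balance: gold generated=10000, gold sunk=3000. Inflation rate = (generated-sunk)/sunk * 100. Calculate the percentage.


Net gold = 10000 - 3000 = 7000
Inflation rate = net / sunk * 100 = 7000 / 3000 * 100
= 2.333333 * 100
= 233.33%

233.33%


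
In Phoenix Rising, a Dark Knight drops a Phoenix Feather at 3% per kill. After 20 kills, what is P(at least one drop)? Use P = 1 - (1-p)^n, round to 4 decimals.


P(at least one) = 1 - P(none) = 1 - (1-p)^n
p = 3/100 = 0.03
1 - p = 0.97
(1 - p)^20 = 0.97^20 = 0.543794
P(at least one) = 1 - 0.543794 = 0.4562

0.4562


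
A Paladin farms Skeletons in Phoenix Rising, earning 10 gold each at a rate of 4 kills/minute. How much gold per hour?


Gold per minute = 10 * 4 = 40
Gold per hour = 40 * 60 = 2400

2400 gold/hour


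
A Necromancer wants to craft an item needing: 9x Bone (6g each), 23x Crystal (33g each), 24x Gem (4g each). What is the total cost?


Cost breakdown:
  Bone: 9 * 6 = 54
  Crystal: 23 * 33 = 759
  Gem: 24 * 4 = 96
Total = 54 + 759 + 96 = 909

909 gold


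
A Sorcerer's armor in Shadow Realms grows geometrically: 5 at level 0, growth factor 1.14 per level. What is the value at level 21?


value = base * growth^level
= 5 * 1.14^21
= 5 * 15.667578
= 78.34

78.34 armor


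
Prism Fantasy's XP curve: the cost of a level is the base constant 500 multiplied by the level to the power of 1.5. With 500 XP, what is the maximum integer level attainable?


XP = 500 * level^1.5, so level = (XP / 500)^(1/1.5)
= (500 / 500)^(1/1.5)
= 1.0^0.6667
= 1.0
Floor: level = 1

level 1


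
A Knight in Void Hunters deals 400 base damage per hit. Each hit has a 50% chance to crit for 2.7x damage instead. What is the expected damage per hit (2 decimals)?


E[dmg] = base * (1 + crit_chance * (crit_mult - 1))
cc as decimal = 50/100 = 0.5
cm - 1 = 2.7 - 1 = 1.7
Bonus factor = 0.5 * 1.7 = 0.85
Total multiplier = 1 + 0.85 = 1.85
Expected damage = 400 * 1.85 = 740.00

740.00 damage


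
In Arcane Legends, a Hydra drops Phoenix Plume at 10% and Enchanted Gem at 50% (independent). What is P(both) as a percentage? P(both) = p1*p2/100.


For independent events, P(both) = P(A) * P(B)
= 10% * 50%
= 500 / 100 %
= 5.0%

5.0%


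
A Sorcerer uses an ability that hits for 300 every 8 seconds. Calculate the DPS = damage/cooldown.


DPS = damage / cooldown
= 300 / 8
= 37.50

37.50 DPS


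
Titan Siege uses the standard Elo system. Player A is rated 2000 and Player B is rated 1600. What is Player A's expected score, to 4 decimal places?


Elo expected score: Ea = 1/(1 + 10^((Rb-Ra)/400))
Rb - Ra = 1600 - 2000 = -400
(Rb-Ra)/400 = -400/400 = -1.0
10^-1.0 = 0.1
Ea = 1/(1 + 0.1) = 1/1.1 = 0.9091

0.9091


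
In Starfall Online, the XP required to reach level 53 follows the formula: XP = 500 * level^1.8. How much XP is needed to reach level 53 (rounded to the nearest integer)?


XP = 500 * level^1.8
Substitute level = 53:
XP = 500 * 53^1.8
= 500 * 1269.6867
= 634843

634843 XP


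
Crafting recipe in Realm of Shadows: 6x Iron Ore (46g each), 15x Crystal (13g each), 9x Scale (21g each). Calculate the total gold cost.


Cost breakdown:
  Iron Ore: 6 * 46 = 276
  Crystal: 15 * 13 = 195
  Scale: 9 * 21 = 189
Total = 276 + 195 + 189 = 660

660 gold


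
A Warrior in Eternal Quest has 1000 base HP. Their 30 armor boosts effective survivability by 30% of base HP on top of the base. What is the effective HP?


EHP = 1000 * (1 + 30/100)
= 1000 * (1 + 0.3)
= 1000 * 1.3
= 1300.0

1300.0 EHP


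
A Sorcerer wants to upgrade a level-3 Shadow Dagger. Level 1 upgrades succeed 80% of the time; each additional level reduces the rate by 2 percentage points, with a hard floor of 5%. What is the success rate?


raw_rate = 80 - 2 * (3 - 1)
= 80 - 2 * 2
= 80 - 4
= 76
Apply floor: max(76, 5) = 76%

76%


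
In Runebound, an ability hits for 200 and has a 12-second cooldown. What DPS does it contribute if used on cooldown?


DPS = damage / cooldown
= 200 / 12
= 16.67

16.67 DPS


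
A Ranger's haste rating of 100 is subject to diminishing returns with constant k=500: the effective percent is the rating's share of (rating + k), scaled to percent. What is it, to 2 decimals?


effective% = rating / (rating + k) * 100
= 100 / (100 + 500) * 100
= 100 / 600 * 100
= 0.166667 * 100
= 16.67%

16.67%


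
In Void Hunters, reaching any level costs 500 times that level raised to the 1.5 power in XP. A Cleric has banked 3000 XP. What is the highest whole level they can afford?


XP = 500 * level^1.5, so level = (XP / 500)^(1/1.5)
= (3000 / 500)^(1/1.5)
= 6.0^0.6667
= 3.3019
Floor: level = 3

level 3


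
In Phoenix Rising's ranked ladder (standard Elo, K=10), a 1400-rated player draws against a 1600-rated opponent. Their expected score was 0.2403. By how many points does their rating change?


Elo update: delta = K * (S - Ea), where S = 0.5 (draws)
S - Ea = 0.5 - 0.2403 = 0.2597
Rating change = 10 * 0.2597
= 2.60

2.60 rating points


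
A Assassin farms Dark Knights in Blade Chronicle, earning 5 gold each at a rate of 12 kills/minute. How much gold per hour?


Gold per minute = 5 * 12 = 60
Gold per hour = 60 * 60 = 3600

3600 gold/hour


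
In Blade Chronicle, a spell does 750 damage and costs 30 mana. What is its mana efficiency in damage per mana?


Efficiency = damage / mana
= 750 / 30
= 25.00

25.00 dmg/mana


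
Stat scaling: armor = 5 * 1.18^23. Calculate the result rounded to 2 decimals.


value = base * growth^level
= 5 * 1.18^23
= 5 * 45.007632
= 225.04

225.04 armor


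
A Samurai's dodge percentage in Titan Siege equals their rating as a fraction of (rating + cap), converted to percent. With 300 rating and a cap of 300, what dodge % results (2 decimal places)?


dodge% = 300 / (300 + 300) * 100
= 300 / 600 * 100
= 0.5 * 100
= 50.00%

50.00%


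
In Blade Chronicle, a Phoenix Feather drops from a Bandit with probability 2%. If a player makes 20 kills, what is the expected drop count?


Expected drops = kills * (drop_rate / 100)
= 20 * (2 / 100)
= 20 * 0.02
= 0.4

0.4 drops


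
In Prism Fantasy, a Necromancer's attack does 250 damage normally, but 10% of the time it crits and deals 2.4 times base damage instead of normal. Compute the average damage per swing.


E[dmg] = base * (1 + crit_chance * (crit_mult - 1))
cc as decimal = 10/100 = 0.1
cm - 1 = 2.4 - 1 = 1.4
Bonus factor = 0.1 * 1.4 = 0.14
Total multiplier = 1 + 0.14 = 1.14
Expected damage = 250 * 1.14 = 285.00

285.00 damage


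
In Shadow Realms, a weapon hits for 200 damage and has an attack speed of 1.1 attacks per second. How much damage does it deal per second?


DPS = damage * attack_speed
= 200 * 1.1
= 220.0

220.0 DPS


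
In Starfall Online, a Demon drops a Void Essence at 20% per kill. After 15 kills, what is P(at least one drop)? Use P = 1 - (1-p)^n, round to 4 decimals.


P(at least one) = 1 - P(none) = 1 - (1-p)^n
p = 20/100 = 0.2
1 - p = 0.8
(1 - p)^15 = 0.8^15 = 0.035184
P(at least one) = 1 - 0.035184 = 0.9648

0.9648


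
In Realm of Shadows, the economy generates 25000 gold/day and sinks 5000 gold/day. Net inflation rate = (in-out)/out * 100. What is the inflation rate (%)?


Net gold = 25000 - 5000 = 20000
Inflation rate = net / sunk * 100 = 20000 / 5000 * 100
= 4.0 * 100
= 400.00%

400.00%


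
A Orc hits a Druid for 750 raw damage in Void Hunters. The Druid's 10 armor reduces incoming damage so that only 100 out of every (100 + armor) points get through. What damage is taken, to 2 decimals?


actual = 750 * 100 / (100 + 10)
= 750 * 100 / 110
= 75000 / 110
= 681.82

681.82 damage


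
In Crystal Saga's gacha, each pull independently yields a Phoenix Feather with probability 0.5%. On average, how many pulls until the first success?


Expected pulls for a geometric distribution = 1/p = 100 / rate%
= 100 / 0.5
= 200.0

200.0 pulls


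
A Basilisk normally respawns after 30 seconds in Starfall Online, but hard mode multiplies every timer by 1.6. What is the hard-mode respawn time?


Respawn time = base * multiplier
= 30 * 1.6
= 48.0 seconds

48.0 seconds


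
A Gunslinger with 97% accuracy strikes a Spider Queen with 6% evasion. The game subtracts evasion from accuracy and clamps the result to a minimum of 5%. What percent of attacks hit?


accuracy - evasion = 97 - 6 = 91
Apply floor: max(91, 5) = 91
Hit chance = 91%

91%


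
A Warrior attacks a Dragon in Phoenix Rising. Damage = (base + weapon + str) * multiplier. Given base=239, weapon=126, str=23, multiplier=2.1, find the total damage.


Sum base + weapon + str = 239 + 126 + 23 = 388
Multiply by 2.1:
388 * 2.1 = 814.8

814.8 damage


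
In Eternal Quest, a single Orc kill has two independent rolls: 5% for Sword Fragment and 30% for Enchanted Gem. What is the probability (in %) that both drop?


For independent events, P(both) = P(A) * P(B)
= 5% * 30%
= 150 / 100 %
= 1.5%

1.5%


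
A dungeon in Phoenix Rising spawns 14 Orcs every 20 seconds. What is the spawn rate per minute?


Spawns per minute = count * (60 / interval)
= 14 * (60 / 20)
= 14 * 3.0
= 42.0

42.0 per minute


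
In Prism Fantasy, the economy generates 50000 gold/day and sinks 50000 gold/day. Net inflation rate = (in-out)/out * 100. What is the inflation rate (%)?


Net gold = 50000 - 50000 = 0
Inflation rate = net / sunk * 100 = 0 / 50000 * 100
= 0.0 * 100
= 0.00%

0.00%


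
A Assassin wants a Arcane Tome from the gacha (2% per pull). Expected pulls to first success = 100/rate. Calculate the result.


Expected pulls for a geometric distribution = 1/p = 100 / rate%
= 100 / 2
= 50.0

50.0 pulls


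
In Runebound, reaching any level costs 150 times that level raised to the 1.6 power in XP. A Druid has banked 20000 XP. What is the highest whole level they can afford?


XP = 150 * level^1.6, so level = (XP / 150)^(1/1.6)
= (20000 / 150)^(1/1.6)
= 133.3333^0.625
= 21.2856
Floor: level = 21

level 21


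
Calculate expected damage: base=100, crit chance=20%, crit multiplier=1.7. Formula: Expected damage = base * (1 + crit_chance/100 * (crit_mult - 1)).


E[dmg] = base * (1 + crit_chance * (crit_mult - 1))
cc as decimal = 20/100 = 0.2
cm - 1 = 1.7 - 1 = 0.7
Bonus factor = 0.2 * 0.7 = 0.14
Total multiplier = 1 + 0.14 = 1.14
Expected damage = 100 * 1.14 = 114.00

114.00 damage


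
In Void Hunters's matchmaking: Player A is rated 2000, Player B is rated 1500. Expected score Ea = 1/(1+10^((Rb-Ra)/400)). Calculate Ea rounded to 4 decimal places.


Elo expected score: Ea = 1/(1 + 10^((Rb-Ra)/400))
Rb - Ra = 1500 - 2000 = -500
(Rb-Ra)/400 = -500/400 = -1.25
10^-1.25 = 0.056234
Ea = 1/(1 + 0.056234) = 1/1.056234 = 0.9468

0.9468


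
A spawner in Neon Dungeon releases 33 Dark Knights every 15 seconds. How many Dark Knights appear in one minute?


Spawns per minute = count * (60 / interval)
= 33 * (60 / 15)
= 33 * 4.0
= 132.0

132.0 per minute


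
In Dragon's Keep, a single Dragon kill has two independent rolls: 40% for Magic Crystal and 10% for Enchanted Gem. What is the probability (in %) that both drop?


For independent events, P(both) = P(A) * P(B)
= 40% * 10%
= 400 / 100 %
= 4.0%

4.0%


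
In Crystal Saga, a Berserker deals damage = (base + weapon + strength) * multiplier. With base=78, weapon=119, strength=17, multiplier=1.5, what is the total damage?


Sum base + weapon + str = 78 + 119 + 17 = 214
Multiply by 1.5:
214 * 1.5 = 321.0

321.0 damage
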